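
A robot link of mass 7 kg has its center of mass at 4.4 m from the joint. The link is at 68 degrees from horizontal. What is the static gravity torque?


tau = m*g*L*cos(angle)
= 7 * 9.81 * 4.4 * cos(68 deg)
= 7 * 9.81 * 4.4 * 0.3746
= 113.1866 Nm


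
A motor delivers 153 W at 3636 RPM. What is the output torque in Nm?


omega = 3636 * 2*pi/60 = 380.761 rad/s
tau = P / omega = 153 / 380.761
= 0.4018 Nm


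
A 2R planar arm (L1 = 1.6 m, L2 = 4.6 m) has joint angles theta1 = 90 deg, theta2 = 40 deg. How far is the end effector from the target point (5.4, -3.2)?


End effector via forward kinematics:
x = L1*cos(t1) + L2*cos(t1+t2) = -2.9568
y = L1*sin(t1) + L2*sin(t1+t2) = 5.1238
Distance to target:
d = sqrt((5.4 - -2.9568)^2 + (-3.2 - 5.1238)^2)
= sqrt(69.8365 + 69.2857)
= 11.795 m


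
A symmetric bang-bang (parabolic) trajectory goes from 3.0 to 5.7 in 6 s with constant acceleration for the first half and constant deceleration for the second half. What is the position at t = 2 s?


Symmetric rest-to-rest: each phase covers (pf-p0)/2 in time T/2. 0.5*a*(T/2)^2 = (pf-p0)/2 => a = 4*(pf-p0)/T^2
a = 4*(5.7-3.0)/6^2 = 0.3
t = 2 is in the acceleration phase (t <= T/2).
p = p0 + 0.5*a*t^2 = 3.0 + 0.5*0.3*2^2
= 3.6


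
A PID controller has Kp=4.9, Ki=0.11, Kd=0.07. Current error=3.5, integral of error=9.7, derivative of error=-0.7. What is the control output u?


u = Kp*e + Ki*int(e) + Kd*de/dt
= 4.9*3.5 + 0.11*9.7 + 0.07*(-0.7)
= 17.15 + 1.067 + -0.049
= 18.168


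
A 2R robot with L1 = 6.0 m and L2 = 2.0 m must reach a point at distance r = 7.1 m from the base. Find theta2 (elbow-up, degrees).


cos(theta2) = (r^2 - L1^2 - L2^2) / (2*L1*L2)
cos(theta2) = (50.41 - 36.0 - 4.0) / 24.0
cos(theta2) = 0.43375
theta2 = 64.2942 degrees


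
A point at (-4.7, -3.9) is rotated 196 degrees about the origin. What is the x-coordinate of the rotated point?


x' = x*cos(theta) - y*sin(theta)
cos(196 deg) = -0.9613, sin(196 deg) = -0.2756
x' = -4.7 * -0.9613 - -3.9 * -0.2756
= 4.5179 - 1.075
= 3.4429


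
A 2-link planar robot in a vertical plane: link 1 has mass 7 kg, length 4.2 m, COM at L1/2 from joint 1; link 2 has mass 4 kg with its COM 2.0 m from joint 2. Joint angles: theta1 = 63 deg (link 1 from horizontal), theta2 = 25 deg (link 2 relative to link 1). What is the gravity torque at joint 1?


Horizontal distance from joint 1 to link-1 COM:
  x_c1 = (L1/2)*cos(t1) = 2.1 * 0.454 = 0.9534 m
Horizontal distance from joint 1 to link-2 COM:
  x_c2 = L1*cos(t1) + Lc2*cos(t1+t2)
       = 4.2*0.454 + 2.0*0.0349 = 1.9766 m
tau1 = m1*g*x_c1 + m2*g*x_c2
     = 7*9.81*0.9534 + 4*9.81*1.9766
     = 65.4686 + 77.5602
     = 143.0288 Nm


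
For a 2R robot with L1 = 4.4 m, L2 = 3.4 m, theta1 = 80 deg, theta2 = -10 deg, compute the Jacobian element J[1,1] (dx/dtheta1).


J[1,1] = -L1*sin(t1) - L2*sin(t1+t2)
= -4.4*sin(80) - 3.4*sin(70)
= -7.5281


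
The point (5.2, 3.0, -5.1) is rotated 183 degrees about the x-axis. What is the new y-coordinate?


Rotation about x-axis: y' = y*cos(theta) - z*sin(theta)
= 3.0 * -0.9986 - -5.1 * -0.0523
= -3.2628


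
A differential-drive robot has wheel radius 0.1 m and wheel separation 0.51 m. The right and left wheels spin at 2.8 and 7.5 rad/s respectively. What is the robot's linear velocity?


vR = r*wR = 0.1*2.8 = 0.28 m/s
vL = r*wL = 0.1*7.5 = 0.75 m/s
v = (vR+vL)/2 = 0.515 m/s
omega = (vR-vL)/L = -0.9216 rad/s
linear velocity = 0.515 m/s


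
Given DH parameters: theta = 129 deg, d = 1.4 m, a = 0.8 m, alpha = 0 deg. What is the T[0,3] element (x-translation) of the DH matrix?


T[0,3] = a * cos(theta)
= 0.8 * cos(129 deg)
= 0.8 * -0.6293
= -0.5035


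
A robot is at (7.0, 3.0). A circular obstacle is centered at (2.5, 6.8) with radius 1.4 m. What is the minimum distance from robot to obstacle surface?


center_dist = sqrt((7.0-2.5)^2 + (3.0-6.8)^2)
= sqrt(20.25 + 14.44)
= 5.8898
min_dist = center_dist - radius = 5.8898 - 1.4 = 4.4898 m


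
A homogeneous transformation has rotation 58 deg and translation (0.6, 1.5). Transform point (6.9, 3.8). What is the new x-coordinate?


x' = cos(theta)*px - sin(theta)*py + tx
= 0.5299*6.9 - 0.848*3.8 + 0.6
= 1.0339


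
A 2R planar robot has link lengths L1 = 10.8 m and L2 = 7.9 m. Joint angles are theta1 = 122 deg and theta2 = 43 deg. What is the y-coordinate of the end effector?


Convert angles to radians: theta1 = 2.1293, theta2 = 0.7505
y = L1*sin(theta1) + L2*sin(theta1+theta2)
y = 9.1589 + 2.0447
y = 11.2036


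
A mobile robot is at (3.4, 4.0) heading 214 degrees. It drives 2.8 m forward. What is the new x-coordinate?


x_new = x0 + d*cos(theta)
= 3.4 + 2.8*cos(214)
= 3.4 + -2.3213
= 1.0787


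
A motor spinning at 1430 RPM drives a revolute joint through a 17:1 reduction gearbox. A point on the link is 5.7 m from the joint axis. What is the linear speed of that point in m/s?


omega_motor = 1430 * 2*pi/60 = 149.7492 rad/s
omega_joint = omega_motor / 17 = 8.8088 rad/s
v = omega_joint * r = 8.8088 * 5.7
= 50.21 m/s


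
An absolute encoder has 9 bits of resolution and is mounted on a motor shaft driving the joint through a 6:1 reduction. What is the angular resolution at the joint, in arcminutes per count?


counts = 2^9 = 512
effective counts at joint = 512 * 6 = 3072
resolution = 360*60 / 3072
= 7.0312 arcmin/count


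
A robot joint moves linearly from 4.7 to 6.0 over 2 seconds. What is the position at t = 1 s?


s = t/T = 1/2 = 0.5
p(t) = p0 + (pf-p0)*s
= 4.7 + (6.0 - 4.7) * 0.5
= 5.35


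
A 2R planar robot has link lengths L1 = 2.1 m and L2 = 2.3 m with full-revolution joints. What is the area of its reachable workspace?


r_max = L1 + L2 = 4.4 m
r_min = |L1 - L2| = 0.2 m
Area = pi*(r_max^2 - r_min^2)
= pi*(19.36 - 0.04)
= pi * 19.32
= 60.6956 m^2


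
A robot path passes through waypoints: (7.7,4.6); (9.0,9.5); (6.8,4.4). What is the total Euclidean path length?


Segment lengths:
  seg1 = sqrt((1.3)^2 + (4.9)^2) = 5.0695
  seg2 = sqrt((-2.2)^2 + (-5.1)^2) = 5.5543
Total = 10.6238


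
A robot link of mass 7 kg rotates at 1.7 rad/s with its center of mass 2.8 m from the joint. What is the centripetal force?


F = m * omega^2 * r
= 7 * 1.7^2 * 2.8
= 7 * 2.89 * 2.8
= 56.644 N


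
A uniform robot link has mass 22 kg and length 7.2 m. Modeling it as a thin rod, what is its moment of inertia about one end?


I = (1/3) * m * L^2
= (1/3) * 22 * 7.2^2
= 0.333333 * 22 * 51.84
= 380.16 kg*m^2


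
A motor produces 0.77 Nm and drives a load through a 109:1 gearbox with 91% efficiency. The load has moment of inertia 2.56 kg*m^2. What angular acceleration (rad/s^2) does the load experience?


tau_out = tau_motor * N * eta
= 0.77 * 109 * 0.91 = 76.3763 Nm
alpha = tau_out / I = 76.3763 / 2.56
= 29.8345 rad/s^2


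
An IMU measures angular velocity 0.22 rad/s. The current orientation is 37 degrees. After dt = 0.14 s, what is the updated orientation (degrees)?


delta_theta = w * dt = 0.22 * 0.14 = 0.0308 rad
= 1.7647 deg
theta_new = 37 + 1.7647 = 38.7647 deg


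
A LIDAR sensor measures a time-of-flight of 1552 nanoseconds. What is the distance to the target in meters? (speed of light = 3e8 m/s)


tof = 1552 ns = 1.552e-06 s
dist = c * tof / 2
= 3e8 * 1.552e-06 / 2
= 232.8 m


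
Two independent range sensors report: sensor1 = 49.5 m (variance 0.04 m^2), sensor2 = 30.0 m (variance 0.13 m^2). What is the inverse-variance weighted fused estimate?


w1 = (1/var1) / (1/var1 + 1/var2)
   = 25.0 / (25.0 + 7.6923) = 0.7647
w2 = 1 - w1 = 0.2353
fused = w1*s1 + w2*s2 = 37.8529 + 7.0588
= 44.9118 m


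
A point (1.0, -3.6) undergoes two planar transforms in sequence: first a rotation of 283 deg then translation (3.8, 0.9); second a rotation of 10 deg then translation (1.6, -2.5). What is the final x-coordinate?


After transform 1:
x1 = cos(283)*1.0 - sin(283)*-3.6 + 3.8 = 0.5172
y1 = sin(283)*1.0 + cos(283)*-3.6 + 0.9 = -0.8842
After transform 2:
x2 = cos(10)*0.5172 - sin(10)*-0.8842 + 1.6
= 2.2629


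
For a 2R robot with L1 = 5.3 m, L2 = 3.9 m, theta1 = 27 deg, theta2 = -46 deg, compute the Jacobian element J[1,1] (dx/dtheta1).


J[1,1] = -L1*sin(t1) - L2*sin(t1+t2)
= -5.3*sin(27) - 3.9*sin(-19)
= -1.1364


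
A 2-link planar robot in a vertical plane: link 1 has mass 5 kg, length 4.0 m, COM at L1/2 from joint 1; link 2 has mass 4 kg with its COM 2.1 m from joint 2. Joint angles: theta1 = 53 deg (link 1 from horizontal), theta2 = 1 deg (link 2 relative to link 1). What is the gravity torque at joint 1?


Horizontal distance from joint 1 to link-1 COM:
  x_c1 = (L1/2)*cos(t1) = 2.0 * 0.6018 = 1.2036 m
Horizontal distance from joint 1 to link-2 COM:
  x_c2 = L1*cos(t1) + Lc2*cos(t1+t2)
       = 4.0*0.6018 + 2.1*0.5878 = 3.6416 m
tau1 = m1*g*x_c1 + m2*g*x_c2
     = 5*9.81*1.2036 + 4*9.81*3.6416
     = 59.0381 + 142.8967
     = 201.9348 Nm


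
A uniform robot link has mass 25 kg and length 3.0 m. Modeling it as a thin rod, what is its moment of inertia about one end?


I = (1/3) * m * L^2
= (1/3) * 25 * 3.0^2
= 0.333333 * 25 * 9.0
= 75.0 kg*m^2


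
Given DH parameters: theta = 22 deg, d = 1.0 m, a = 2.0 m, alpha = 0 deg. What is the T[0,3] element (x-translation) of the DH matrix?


T[0,3] = a * cos(theta)
= 2.0 * cos(22 deg)
= 2.0 * 0.9272
= 1.8544


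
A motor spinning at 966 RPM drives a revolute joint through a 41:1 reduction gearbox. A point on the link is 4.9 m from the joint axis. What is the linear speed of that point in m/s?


omega_motor = 966 * 2*pi/60 = 101.1593 rad/s
omega_joint = omega_motor / 41 = 2.4673 rad/s
v = omega_joint * r = 2.4673 * 4.9
= 12.0898 m/s


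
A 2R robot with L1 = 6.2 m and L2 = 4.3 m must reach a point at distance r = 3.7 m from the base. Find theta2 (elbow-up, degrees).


cos(theta2) = (r^2 - L1^2 - L2^2) / (2*L1*L2)
cos(theta2) = (13.69 - 38.44 - 18.49) / 53.32
cos(theta2) = -0.810953
theta2 = 144.1891 degrees


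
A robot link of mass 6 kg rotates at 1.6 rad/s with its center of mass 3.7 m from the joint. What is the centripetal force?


F = m * omega^2 * r
= 6 * 1.6^2 * 3.7
= 6 * 2.56 * 3.7
= 56.832 N


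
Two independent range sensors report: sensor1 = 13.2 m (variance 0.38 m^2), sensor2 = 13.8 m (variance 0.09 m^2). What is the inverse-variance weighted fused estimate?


w1 = (1/var1) / (1/var1 + 1/var2)
   = 2.6316 / (2.6316 + 11.1111) = 0.1915
w2 = 1 - w1 = 0.8085
fused = w1*s1 + w2*s2 = 2.5277 + 11.1574
= 13.6851 m


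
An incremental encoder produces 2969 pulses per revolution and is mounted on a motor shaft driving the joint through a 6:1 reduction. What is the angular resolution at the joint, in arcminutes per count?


counts per rev = 2969
effective counts at joint = 2969 * 6 = 17814
resolution = 360*60 / 17814
= 1.2125 arcmin/count


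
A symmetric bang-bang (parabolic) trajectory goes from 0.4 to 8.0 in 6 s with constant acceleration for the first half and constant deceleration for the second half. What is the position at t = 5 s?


Symmetric rest-to-rest: each phase covers (pf-p0)/2 in time T/2. 0.5*a*(T/2)^2 = (pf-p0)/2 => a = 4*(pf-p0)/T^2
a = 4*(8.0-0.4)/6^2 = 0.8444
t = 5 is in the deceleration phase (t > T/2).
p = pf - 0.5*a*(T-t)^2 = 8.0 - 0.5*0.8444*1^2
= 7.5778


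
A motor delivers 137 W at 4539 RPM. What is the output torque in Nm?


omega = 4539 * 2*pi/60 = 475.323 rad/s
tau = P / omega = 137 / 475.323
= 0.2882 Nm


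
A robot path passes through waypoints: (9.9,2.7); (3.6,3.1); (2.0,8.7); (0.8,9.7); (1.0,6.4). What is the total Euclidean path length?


Segment lengths:
  seg1 = sqrt((-6.3)^2 + (0.4)^2) = 6.3127
  seg2 = sqrt((-1.6)^2 + (5.6)^2) = 5.8241
  seg3 = sqrt((-1.2)^2 + (1.0)^2) = 1.562
  seg4 = sqrt((0.2)^2 + (-3.3)^2) = 3.3061
Total = 17.0049


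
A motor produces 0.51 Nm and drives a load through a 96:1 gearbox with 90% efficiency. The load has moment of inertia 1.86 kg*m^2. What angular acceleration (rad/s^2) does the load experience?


tau_out = tau_motor * N * eta
= 0.51 * 96 * 0.9 = 44.064 Nm
alpha = tau_out / I = 44.064 / 1.86
= 23.6903 rad/s^2


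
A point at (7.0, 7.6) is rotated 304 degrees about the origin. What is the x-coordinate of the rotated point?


x' = x*cos(theta) - y*sin(theta)
cos(304 deg) = 0.5592, sin(304 deg) = -0.829
x' = 7.0 * 0.5592 - 7.6 * -0.829
= 3.9144 - -6.3007
= 10.215


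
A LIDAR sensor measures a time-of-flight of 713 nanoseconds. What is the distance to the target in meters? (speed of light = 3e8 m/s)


tof = 713 ns = 7.13e-07 s
dist = c * tof / 2
= 3e8 * 7.13e-07 / 2
= 106.95 m


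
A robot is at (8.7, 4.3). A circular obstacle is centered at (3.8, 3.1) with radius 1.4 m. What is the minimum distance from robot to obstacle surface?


center_dist = sqrt((8.7-3.8)^2 + (4.3-3.1)^2)
= sqrt(24.01 + 1.44)
= 5.0448
min_dist = center_dist - radius = 5.0448 - 1.4 = 3.6448 m


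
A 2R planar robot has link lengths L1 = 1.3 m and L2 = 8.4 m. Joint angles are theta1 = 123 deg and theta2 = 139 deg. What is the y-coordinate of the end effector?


Convert angles to radians: theta1 = 2.1468, theta2 = 2.426
y = L1*sin(theta1) + L2*sin(theta1+theta2)
y = 1.0903 + -8.3183
y = -7.228


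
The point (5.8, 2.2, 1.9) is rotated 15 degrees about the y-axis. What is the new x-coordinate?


Rotation about y-axis: x' = x*cos(theta) + z*sin(theta)
= 5.8 * 0.9659 + 1.9 * 0.2588
= 6.0941


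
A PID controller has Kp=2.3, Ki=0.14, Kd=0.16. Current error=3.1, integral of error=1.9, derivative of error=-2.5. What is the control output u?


u = Kp*e + Ki*int(e) + Kd*de/dt
= 2.3*3.1 + 0.14*1.9 + 0.16*(-2.5)
= 7.13 + 0.266 + -0.4
= 6.996


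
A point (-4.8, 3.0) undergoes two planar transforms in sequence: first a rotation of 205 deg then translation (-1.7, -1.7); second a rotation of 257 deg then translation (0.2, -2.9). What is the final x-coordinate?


After transform 1:
x1 = cos(205)*-4.8 - sin(205)*3.0 + -1.7 = 3.9181
y1 = sin(205)*-4.8 + cos(205)*3.0 + -1.7 = -2.3904
After transform 2:
x2 = cos(257)*3.9181 - sin(257)*-2.3904 + 0.2
= -3.0105


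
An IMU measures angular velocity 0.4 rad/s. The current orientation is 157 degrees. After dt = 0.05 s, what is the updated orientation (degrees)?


delta_theta = w * dt = 0.4 * 0.05 = 0.02 rad
= 1.1459 deg
theta_new = 157 + 1.1459 = 158.1459 deg


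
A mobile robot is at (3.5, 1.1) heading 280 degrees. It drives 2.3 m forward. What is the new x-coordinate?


x_new = x0 + d*cos(theta)
= 3.5 + 2.3*cos(280)
= 3.5 + 0.3994
= 3.8994


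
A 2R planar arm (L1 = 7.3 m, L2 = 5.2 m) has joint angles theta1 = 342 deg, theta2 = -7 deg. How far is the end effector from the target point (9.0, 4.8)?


End effector via forward kinematics:
x = L1*cos(t1) + L2*cos(t1+t2) = 11.6555
y = L1*sin(t1) + L2*sin(t1+t2) = -4.4534
Distance to target:
d = sqrt((9.0 - 11.6555)^2 + (4.8 - -4.4534)^2)
= sqrt(7.0517 + 85.6261)
= 9.6269 m


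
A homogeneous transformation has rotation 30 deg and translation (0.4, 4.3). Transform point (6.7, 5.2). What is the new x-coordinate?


x' = cos(theta)*px - sin(theta)*py + tx
= 0.866*6.7 - 0.5*5.2 + 0.4
= 3.6024


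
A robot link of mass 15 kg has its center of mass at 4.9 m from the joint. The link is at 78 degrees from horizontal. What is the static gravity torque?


tau = m*g*L*cos(angle)
= 15 * 9.81 * 4.9 * cos(78 deg)
= 15 * 9.81 * 4.9 * 0.2079
= 149.9116 Nm


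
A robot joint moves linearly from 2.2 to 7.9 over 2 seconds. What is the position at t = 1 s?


s = t/T = 1/2 = 0.5
p(t) = p0 + (pf-p0)*s
= 2.2 + (7.9 - 2.2) * 0.5
= 5.05


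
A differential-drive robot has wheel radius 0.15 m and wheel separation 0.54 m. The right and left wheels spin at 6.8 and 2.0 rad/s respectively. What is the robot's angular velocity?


vR = r*wR = 0.15*6.8 = 1.02 m/s
vL = r*wL = 0.15*2.0 = 0.3 m/s
v = (vR+vL)/2 = 0.66 m/s
omega = (vR-vL)/L = 1.3333 rad/s
angular velocity = 1.3333 rad/s


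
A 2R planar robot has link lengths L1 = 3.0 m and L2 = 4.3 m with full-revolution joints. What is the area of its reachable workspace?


r_max = L1 + L2 = 7.3 m
r_min = |L1 - L2| = 1.3 m
Area = pi*(r_max^2 - r_min^2)
= pi*(53.29 - 1.69)
= pi * 51.6
= 162.1062 m^2


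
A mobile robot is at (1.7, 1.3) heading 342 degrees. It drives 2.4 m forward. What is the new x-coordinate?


x_new = x0 + d*cos(theta)
= 1.7 + 2.4*cos(342)
= 1.7 + 2.2825
= 3.9825


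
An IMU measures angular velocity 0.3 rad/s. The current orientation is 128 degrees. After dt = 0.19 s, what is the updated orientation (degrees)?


delta_theta = w * dt = 0.3 * 0.19 = 0.057 rad
= 3.2659 deg
theta_new = 128 + 3.2659 = 131.2659 deg


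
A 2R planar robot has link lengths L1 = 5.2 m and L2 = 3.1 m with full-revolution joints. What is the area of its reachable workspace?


r_max = L1 + L2 = 8.3 m
r_min = |L1 - L2| = 2.1 m
Area = pi*(r_max^2 - r_min^2)
= pi*(68.89 - 4.41)
= pi * 64.48
= 202.5699 m^2


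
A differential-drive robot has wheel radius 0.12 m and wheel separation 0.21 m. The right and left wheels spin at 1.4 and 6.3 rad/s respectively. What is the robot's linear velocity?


vR = r*wR = 0.12*1.4 = 0.168 m/s
vL = r*wL = 0.12*6.3 = 0.756 m/s
v = (vR+vL)/2 = 0.462 m/s
omega = (vR-vL)/L = -2.8 rad/s
linear velocity = 0.462 m/s


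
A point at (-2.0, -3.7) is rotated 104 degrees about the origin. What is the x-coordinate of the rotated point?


x' = x*cos(theta) - y*sin(theta)
cos(104 deg) = -0.2419, sin(104 deg) = 0.9703
x' = -2.0 * -0.2419 - -3.7 * 0.9703
= 0.4838 - -3.5901
= 4.0739


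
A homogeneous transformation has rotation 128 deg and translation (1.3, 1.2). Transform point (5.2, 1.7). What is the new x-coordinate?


x' = cos(theta)*px - sin(theta)*py + tx
= -0.6157*5.2 - 0.788*1.7 + 1.3
= -3.2411


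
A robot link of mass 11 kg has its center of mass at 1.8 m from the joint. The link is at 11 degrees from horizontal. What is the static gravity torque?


tau = m*g*L*cos(angle)
= 11 * 9.81 * 1.8 * cos(11 deg)
= 11 * 9.81 * 1.8 * 0.9816
= 190.6693 Nm


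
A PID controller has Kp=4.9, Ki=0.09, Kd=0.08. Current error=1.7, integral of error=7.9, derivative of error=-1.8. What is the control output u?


u = Kp*e + Ki*int(e) + Kd*de/dt
= 4.9*1.7 + 0.09*7.9 + 0.08*(-1.8)
= 8.33 + 0.711 + -0.144
= 8.897


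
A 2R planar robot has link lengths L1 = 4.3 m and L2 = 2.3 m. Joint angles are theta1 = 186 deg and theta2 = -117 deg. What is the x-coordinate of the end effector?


Convert angles to radians: theta1 = 3.2463, theta2 = -2.042
x = L1*cos(theta1) + L2*cos(theta1+theta2)
x = -4.2764 + 0.8242
x = -3.4522


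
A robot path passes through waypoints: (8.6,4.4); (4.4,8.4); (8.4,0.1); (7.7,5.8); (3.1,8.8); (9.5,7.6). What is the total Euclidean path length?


Segment lengths:
  seg1 = sqrt((-4.2)^2 + (4.0)^2) = 5.8
  seg2 = sqrt((4.0)^2 + (-8.3)^2) = 9.2136
  seg3 = sqrt((-0.7)^2 + (5.7)^2) = 5.7428
  seg4 = sqrt((-4.6)^2 + (3.0)^2) = 5.4918
  seg5 = sqrt((6.4)^2 + (-1.2)^2) = 6.5115
Total = 32.7597


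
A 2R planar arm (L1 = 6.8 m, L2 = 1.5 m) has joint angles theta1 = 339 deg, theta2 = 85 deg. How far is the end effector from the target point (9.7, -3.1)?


End effector via forward kinematics:
x = L1*cos(t1) + L2*cos(t1+t2) = 7.0059
y = L1*sin(t1) + L2*sin(t1+t2) = -1.0887
Distance to target:
d = sqrt((9.7 - 7.0059)^2 + (-3.1 - -1.0887)^2)
= sqrt(7.2582 + 4.0453)
= 3.3621 m


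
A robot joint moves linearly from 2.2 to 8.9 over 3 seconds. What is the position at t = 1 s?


s = t/T = 1/3 = 0.3333
p(t) = p0 + (pf-p0)*s
= 2.2 + (8.9 - 2.2) * 0.3333
= 4.4333


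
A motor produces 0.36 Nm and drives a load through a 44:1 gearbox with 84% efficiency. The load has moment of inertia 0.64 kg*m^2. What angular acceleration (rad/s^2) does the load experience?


tau_out = tau_motor * N * eta
= 0.36 * 44 * 0.84 = 13.3056 Nm
alpha = tau_out / I = 13.3056 / 0.64
= 20.79 rad/s^2


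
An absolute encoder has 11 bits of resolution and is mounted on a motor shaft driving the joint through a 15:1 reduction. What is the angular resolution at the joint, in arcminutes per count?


counts = 2^11 = 2048
effective counts at joint = 2048 * 15 = 30720
resolution = 360*60 / 30720
= 0.7031 arcmin/count


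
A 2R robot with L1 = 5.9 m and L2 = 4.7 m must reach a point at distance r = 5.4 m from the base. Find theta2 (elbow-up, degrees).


cos(theta2) = (r^2 - L1^2 - L2^2) / (2*L1*L2)
cos(theta2) = (29.16 - 34.81 - 22.09) / 55.46
cos(theta2) = -0.50018
theta2 = 120.0119 degrees


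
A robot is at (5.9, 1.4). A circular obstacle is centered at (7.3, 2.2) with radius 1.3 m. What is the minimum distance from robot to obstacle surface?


center_dist = sqrt((5.9-7.3)^2 + (1.4-2.2)^2)
= sqrt(1.96 + 0.64)
= 1.6125
min_dist = center_dist - radius = 1.6125 - 1.3 = 0.3125 m


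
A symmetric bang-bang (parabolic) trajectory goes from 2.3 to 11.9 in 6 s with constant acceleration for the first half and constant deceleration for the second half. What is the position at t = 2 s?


Symmetric rest-to-rest: each phase covers (pf-p0)/2 in time T/2. 0.5*a*(T/2)^2 = (pf-p0)/2 => a = 4*(pf-p0)/T^2
a = 4*(11.9-2.3)/6^2 = 1.0667
t = 2 is in the acceleration phase (t <= T/2).
p = p0 + 0.5*a*t^2 = 2.3 + 0.5*1.0667*2^2
= 4.4333


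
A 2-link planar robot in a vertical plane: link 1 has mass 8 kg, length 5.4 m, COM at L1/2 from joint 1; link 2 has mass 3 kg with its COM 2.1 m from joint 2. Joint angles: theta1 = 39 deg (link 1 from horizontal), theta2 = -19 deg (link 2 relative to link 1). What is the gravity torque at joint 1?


Horizontal distance from joint 1 to link-1 COM:
  x_c1 = (L1/2)*cos(t1) = 2.7 * 0.7771 = 2.0983 m
Horizontal distance from joint 1 to link-2 COM:
  x_c2 = L1*cos(t1) + Lc2*cos(t1+t2)
       = 5.4*0.7771 + 2.1*0.9397 = 6.1699 m
tau1 = m1*g*x_c1 + m2*g*x_c2
     = 8*9.81*2.0983 + 3*9.81*6.1699
     = 164.6741 + 181.5814
     = 346.2555 Nm


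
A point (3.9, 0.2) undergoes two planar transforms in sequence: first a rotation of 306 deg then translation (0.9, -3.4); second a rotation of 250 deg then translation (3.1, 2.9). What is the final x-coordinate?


After transform 1:
x1 = cos(306)*3.9 - sin(306)*0.2 + 0.9 = 3.3542
y1 = sin(306)*3.9 + cos(306)*0.2 + -3.4 = -6.4376
After transform 2:
x2 = cos(250)*3.3542 - sin(250)*-6.4376 + 3.1
= -4.0966


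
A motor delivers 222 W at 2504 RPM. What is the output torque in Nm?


omega = 2504 * 2*pi/60 = 262.2183 rad/s
tau = P / omega = 222 / 262.2183
= 0.8466 Nm


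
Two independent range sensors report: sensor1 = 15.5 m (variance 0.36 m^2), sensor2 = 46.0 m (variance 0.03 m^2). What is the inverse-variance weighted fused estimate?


w1 = (1/var1) / (1/var1 + 1/var2)
   = 2.7778 / (2.7778 + 33.3333) = 0.0769
w2 = 1 - w1 = 0.9231
fused = w1*s1 + w2*s2 = 1.1923 + 42.4615
= 43.6538 m


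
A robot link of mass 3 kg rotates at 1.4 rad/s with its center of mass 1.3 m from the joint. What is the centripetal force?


F = m * omega^2 * r
= 3 * 1.4^2 * 1.3
= 3 * 1.96 * 1.3
= 7.644 N


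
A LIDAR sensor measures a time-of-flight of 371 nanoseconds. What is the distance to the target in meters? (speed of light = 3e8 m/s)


tof = 371 ns = 3.71e-07 s
dist = c * tof / 2
= 3e8 * 3.71e-07 / 2
= 55.65 m


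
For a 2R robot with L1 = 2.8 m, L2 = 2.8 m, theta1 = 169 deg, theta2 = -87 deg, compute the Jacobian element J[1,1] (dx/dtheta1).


J[1,1] = -L1*sin(t1) - L2*sin(t1+t2)
= -2.8*sin(169) - 2.8*sin(82)
= -3.307


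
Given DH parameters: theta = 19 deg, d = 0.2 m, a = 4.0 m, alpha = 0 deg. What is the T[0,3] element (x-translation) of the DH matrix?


T[0,3] = a * cos(theta)
= 4.0 * cos(19 deg)
= 4.0 * 0.9455
= 3.7821


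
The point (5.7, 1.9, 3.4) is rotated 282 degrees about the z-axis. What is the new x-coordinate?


Rotation about z-axis: x' = x*cos(theta) - y*sin(theta)
= 5.7 * 0.2079 - 1.9 * -0.9781
= 3.0436


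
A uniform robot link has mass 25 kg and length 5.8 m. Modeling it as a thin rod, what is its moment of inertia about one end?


I = (1/3) * m * L^2
= (1/3) * 25 * 5.8^2
= 0.333333 * 25 * 33.64
= 280.3333 kg*m^2


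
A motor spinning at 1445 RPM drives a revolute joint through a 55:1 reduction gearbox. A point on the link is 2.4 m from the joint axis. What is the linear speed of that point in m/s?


omega_motor = 1445 * 2*pi/60 = 151.32 rad/s
omega_joint = omega_motor / 55 = 2.7513 rad/s
v = omega_joint * r = 2.7513 * 2.4
= 6.6031 m/s


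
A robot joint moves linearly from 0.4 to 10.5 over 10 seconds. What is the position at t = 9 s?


s = t/T = 9/10 = 0.9
p(t) = p0 + (pf-p0)*s
= 0.4 + (10.5 - 0.4) * 0.9
= 9.49


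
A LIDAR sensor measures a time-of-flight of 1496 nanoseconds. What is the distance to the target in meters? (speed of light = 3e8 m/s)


tof = 1496 ns = 1.496e-06 s
dist = c * tof / 2
= 3e8 * 1.496e-06 / 2
= 224.4 m


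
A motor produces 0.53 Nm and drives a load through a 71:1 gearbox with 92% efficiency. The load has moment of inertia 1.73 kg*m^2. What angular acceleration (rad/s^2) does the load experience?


tau_out = tau_motor * N * eta
= 0.53 * 71 * 0.92 = 34.6196 Nm
alpha = tau_out / I = 34.6196 / 1.73
= 20.0113 rad/s^2


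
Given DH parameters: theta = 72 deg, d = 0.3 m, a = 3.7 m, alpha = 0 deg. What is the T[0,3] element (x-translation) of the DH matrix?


T[0,3] = a * cos(theta)
= 3.7 * cos(72 deg)
= 3.7 * 0.309
= 1.1434


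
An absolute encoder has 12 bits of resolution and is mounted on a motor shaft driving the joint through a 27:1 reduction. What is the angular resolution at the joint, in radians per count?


counts = 2^12 = 4096
effective counts at joint = 4096 * 27 = 110592
resolution = 2*pi / 110592
= 5.6814e-05 rad/count


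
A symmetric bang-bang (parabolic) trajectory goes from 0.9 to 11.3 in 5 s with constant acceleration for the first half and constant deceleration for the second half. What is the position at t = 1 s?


Symmetric rest-to-rest: each phase covers (pf-p0)/2 in time T/2. 0.5*a*(T/2)^2 = (pf-p0)/2 => a = 4*(pf-p0)/T^2
a = 4*(11.3-0.9)/5^2 = 1.664
t = 1 is in the acceleration phase (t <= T/2).
p = p0 + 0.5*a*t^2 = 0.9 + 0.5*1.664*1^2
= 1.732


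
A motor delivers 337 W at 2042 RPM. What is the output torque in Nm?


omega = 2042 * 2*pi/60 = 213.8377 rad/s
tau = P / omega = 337 / 213.8377
= 1.576 Nm


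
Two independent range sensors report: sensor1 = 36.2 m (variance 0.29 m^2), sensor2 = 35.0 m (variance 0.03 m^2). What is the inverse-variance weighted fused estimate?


w1 = (1/var1) / (1/var1 + 1/var2)
   = 3.4483 / (3.4483 + 33.3333) = 0.0938
w2 = 1 - w1 = 0.9062
fused = w1*s1 + w2*s2 = 3.3938 + 31.7188
= 35.1125 m


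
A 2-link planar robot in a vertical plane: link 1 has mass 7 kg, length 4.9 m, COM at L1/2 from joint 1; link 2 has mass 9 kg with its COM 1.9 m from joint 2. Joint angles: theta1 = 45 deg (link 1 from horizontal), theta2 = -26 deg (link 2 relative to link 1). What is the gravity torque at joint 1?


Horizontal distance from joint 1 to link-1 COM:
  x_c1 = (L1/2)*cos(t1) = 2.45 * 0.7071 = 1.7324 m
Horizontal distance from joint 1 to link-2 COM:
  x_c2 = L1*cos(t1) + Lc2*cos(t1+t2)
       = 4.9*0.7071 + 1.9*0.9455 = 5.2613 m
tau1 = m1*g*x_c1 + m2*g*x_c2
     = 7*9.81*1.7324 + 9*9.81*5.2613
     = 118.9647 + 464.5209
     = 583.4856 Nm


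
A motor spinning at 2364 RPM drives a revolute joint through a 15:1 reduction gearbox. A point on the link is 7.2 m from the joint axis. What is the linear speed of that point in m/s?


omega_motor = 2364 * 2*pi/60 = 247.5575 rad/s
omega_joint = omega_motor / 15 = 16.5038 rad/s
v = omega_joint * r = 16.5038 * 7.2
= 118.8276 m/s


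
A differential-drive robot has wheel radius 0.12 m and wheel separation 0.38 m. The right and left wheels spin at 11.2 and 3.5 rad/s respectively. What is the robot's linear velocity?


vR = r*wR = 0.12*11.2 = 1.344 m/s
vL = r*wL = 0.12*3.5 = 0.42 m/s
v = (vR+vL)/2 = 0.882 m/s
omega = (vR-vL)/L = 2.4316 rad/s
linear velocity = 0.882 m/s


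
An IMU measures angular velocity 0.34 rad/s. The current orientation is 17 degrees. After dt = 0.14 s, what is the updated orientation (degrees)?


delta_theta = w * dt = 0.34 * 0.14 = 0.0476 rad
= 2.7273 deg
theta_new = 17 + 2.7273 = 19.7273 deg


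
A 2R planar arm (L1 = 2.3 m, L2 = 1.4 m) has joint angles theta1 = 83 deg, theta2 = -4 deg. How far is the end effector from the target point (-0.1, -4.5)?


End effector via forward kinematics:
x = L1*cos(t1) + L2*cos(t1+t2) = 0.5474
y = L1*sin(t1) + L2*sin(t1+t2) = 3.6571
Distance to target:
d = sqrt((-0.1 - 0.5474)^2 + (-4.5 - 3.6571)^2)
= sqrt(0.4192 + 66.5388)
= 8.1828 m


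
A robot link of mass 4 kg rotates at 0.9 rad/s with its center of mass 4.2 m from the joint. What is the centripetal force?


F = m * omega^2 * r
= 4 * 0.9^2 * 4.2
= 4 * 0.81 * 4.2
= 13.608 N


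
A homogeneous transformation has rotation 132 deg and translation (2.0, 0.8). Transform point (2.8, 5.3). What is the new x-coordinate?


x' = cos(theta)*px - sin(theta)*py + tx
= -0.6691*2.8 - 0.7431*5.3 + 2.0
= -3.8122


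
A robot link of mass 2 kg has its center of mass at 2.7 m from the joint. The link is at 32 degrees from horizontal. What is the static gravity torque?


tau = m*g*L*cos(angle)
= 2 * 9.81 * 2.7 * cos(32 deg)
= 2 * 9.81 * 2.7 * 0.848
= 44.9245 Nm


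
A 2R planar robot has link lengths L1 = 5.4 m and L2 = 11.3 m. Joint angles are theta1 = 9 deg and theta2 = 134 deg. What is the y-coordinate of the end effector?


Convert angles to radians: theta1 = 0.1571, theta2 = 2.3387
y = L1*sin(theta1) + L2*sin(theta1+theta2)
y = 0.8447 + 6.8005
y = 7.6453


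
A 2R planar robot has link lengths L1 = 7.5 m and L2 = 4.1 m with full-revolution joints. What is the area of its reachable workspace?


r_max = L1 + L2 = 11.6 m
r_min = |L1 - L2| = 3.4 m
Area = pi*(r_max^2 - r_min^2)
= pi*(134.56 - 11.56)
= pi * 123.0
= 386.4159 m^2


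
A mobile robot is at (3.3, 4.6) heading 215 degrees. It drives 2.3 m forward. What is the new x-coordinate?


x_new = x0 + d*cos(theta)
= 3.3 + 2.3*cos(215)
= 3.3 + -1.884
= 1.416


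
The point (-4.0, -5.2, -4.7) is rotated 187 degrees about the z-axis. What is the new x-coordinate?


Rotation about z-axis: x' = x*cos(theta) - y*sin(theta)
= -4.0 * -0.9925 - -5.2 * -0.1219
= 3.3365


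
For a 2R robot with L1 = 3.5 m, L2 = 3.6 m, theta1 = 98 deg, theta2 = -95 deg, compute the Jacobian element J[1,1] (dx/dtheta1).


J[1,1] = -L1*sin(t1) - L2*sin(t1+t2)
= -3.5*sin(98) - 3.6*sin(3)
= -3.6543


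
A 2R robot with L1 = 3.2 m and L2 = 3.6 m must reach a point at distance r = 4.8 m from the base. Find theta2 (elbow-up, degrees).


cos(theta2) = (r^2 - L1^2 - L2^2) / (2*L1*L2)
cos(theta2) = (23.04 - 10.24 - 12.96) / 23.04
cos(theta2) = -0.006944
theta2 = 90.3979 degrees


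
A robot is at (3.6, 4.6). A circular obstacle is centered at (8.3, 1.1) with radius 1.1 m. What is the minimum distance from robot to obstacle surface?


center_dist = sqrt((3.6-8.3)^2 + (4.6-1.1)^2)
= sqrt(22.09 + 12.25)
= 5.86
min_dist = center_dist - radius = 5.86 - 1.1 = 4.76 m


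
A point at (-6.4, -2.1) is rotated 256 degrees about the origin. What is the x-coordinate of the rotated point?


x' = x*cos(theta) - y*sin(theta)
cos(256 deg) = -0.2419, sin(256 deg) = -0.9703
x' = -6.4 * -0.2419 - -2.1 * -0.9703
= 1.5483 - 2.0376
= -0.4893


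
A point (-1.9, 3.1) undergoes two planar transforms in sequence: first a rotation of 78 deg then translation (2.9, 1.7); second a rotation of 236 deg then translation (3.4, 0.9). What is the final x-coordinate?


After transform 1:
x1 = cos(78)*-1.9 - sin(78)*3.1 + 2.9 = -0.5273
y1 = sin(78)*-1.9 + cos(78)*3.1 + 1.7 = 0.486
After transform 2:
x2 = cos(236)*-0.5273 - sin(236)*0.486 + 3.4
= 4.0978


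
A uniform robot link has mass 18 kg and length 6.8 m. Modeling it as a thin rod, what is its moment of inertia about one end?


I = (1/3) * m * L^2
= (1/3) * 18 * 6.8^2
= 0.333333 * 18 * 46.24
= 277.44 kg*m^2


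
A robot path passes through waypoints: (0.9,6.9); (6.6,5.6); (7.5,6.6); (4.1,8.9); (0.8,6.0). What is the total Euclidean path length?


Segment lengths:
  seg1 = sqrt((5.7)^2 + (-1.3)^2) = 5.8464
  seg2 = sqrt((0.9)^2 + (1.0)^2) = 1.3454
  seg3 = sqrt((-3.4)^2 + (2.3)^2) = 4.1049
  seg4 = sqrt((-3.3)^2 + (-2.9)^2) = 4.3932
Total = 15.6898


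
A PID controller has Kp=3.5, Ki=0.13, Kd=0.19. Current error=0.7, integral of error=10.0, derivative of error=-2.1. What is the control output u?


u = Kp*e + Ki*int(e) + Kd*de/dt
= 3.5*0.7 + 0.13*10.0 + 0.19*(-2.1)
= 2.45 + 1.3 + -0.399
= 3.351


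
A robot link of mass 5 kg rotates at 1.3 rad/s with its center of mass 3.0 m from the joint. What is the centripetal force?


F = m * omega^2 * r
= 5 * 1.3^2 * 3.0
= 5 * 1.69 * 3.0
= 25.35 N


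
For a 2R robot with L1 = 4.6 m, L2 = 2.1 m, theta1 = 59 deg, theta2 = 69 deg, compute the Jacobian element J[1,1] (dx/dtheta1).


J[1,1] = -L1*sin(t1) - L2*sin(t1+t2)
= -4.6*sin(59) - 2.1*sin(128)
= -5.5978


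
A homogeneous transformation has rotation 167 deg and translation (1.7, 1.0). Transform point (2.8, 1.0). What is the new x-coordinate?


x' = cos(theta)*px - sin(theta)*py + tx
= -0.9744*2.8 - 0.225*1.0 + 1.7
= -1.2532


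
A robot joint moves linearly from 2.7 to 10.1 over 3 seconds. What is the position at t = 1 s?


s = t/T = 1/3 = 0.3333
p(t) = p0 + (pf-p0)*s
= 2.7 + (10.1 - 2.7) * 0.3333
= 5.1667


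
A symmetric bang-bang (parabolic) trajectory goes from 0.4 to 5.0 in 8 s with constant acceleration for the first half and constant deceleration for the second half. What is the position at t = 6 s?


Symmetric rest-to-rest: each phase covers (pf-p0)/2 in time T/2. 0.5*a*(T/2)^2 = (pf-p0)/2 => a = 4*(pf-p0)/T^2
a = 4*(5.0-0.4)/8^2 = 0.2875
t = 6 is in the deceleration phase (t > T/2).
p = pf - 0.5*a*(T-t)^2 = 5.0 - 0.5*0.2875*2^2
= 4.425


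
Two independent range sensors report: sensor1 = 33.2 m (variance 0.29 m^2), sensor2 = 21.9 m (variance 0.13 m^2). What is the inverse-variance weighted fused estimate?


w1 = (1/var1) / (1/var1 + 1/var2)
   = 3.4483 / (3.4483 + 7.6923) = 0.3095
w2 = 1 - w1 = 0.6905
fused = w1*s1 + w2*s2 = 10.2762 + 15.1214
= 25.3976 m


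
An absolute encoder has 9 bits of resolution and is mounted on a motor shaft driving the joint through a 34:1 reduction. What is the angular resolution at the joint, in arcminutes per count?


counts = 2^9 = 512
effective counts at joint = 512 * 34 = 17408
resolution = 360*60 / 17408
= 1.2408 arcmin/count


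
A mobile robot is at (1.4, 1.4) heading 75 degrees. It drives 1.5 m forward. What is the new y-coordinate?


y_new = y0 + d*sin(theta)
= 1.4 + 1.5*sin(75)
= 1.4 + 1.4489
= 2.8489


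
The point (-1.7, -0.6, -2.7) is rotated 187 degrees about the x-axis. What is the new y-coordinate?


Rotation about x-axis: y' = y*cos(theta) - z*sin(theta)
= -0.6 * -0.9925 - -2.7 * -0.1219
= 0.2665


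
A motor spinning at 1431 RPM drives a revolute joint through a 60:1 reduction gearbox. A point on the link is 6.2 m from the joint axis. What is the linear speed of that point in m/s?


omega_motor = 1431 * 2*pi/60 = 149.854 rad/s
omega_joint = omega_motor / 60 = 2.4976 rad/s
v = omega_joint * r = 2.4976 * 6.2
= 15.4849 m/s


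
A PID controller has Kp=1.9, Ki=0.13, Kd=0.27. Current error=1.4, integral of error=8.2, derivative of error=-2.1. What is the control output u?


u = Kp*e + Ki*int(e) + Kd*de/dt
= 1.9*1.4 + 0.13*8.2 + 0.27*(-2.1)
= 2.66 + 1.066 + -0.567
= 3.159


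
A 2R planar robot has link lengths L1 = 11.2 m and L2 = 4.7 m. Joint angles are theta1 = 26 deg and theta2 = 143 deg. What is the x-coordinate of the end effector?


Convert angles to radians: theta1 = 0.4538, theta2 = 2.4958
x = L1*cos(theta1) + L2*cos(theta1+theta2)
x = 10.0665 + -4.6136
x = 5.4528


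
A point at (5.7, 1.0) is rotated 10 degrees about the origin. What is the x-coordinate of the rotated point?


x' = x*cos(theta) - y*sin(theta)
cos(10 deg) = 0.9848, sin(10 deg) = 0.1736
x' = 5.7 * 0.9848 - 1.0 * 0.1736
= 5.6134 - 0.1736
= 5.4398


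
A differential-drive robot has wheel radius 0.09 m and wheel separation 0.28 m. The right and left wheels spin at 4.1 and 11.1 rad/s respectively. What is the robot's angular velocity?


vR = r*wR = 0.09*4.1 = 0.369 m/s
vL = r*wL = 0.09*11.1 = 0.999 m/s
v = (vR+vL)/2 = 0.684 m/s
omega = (vR-vL)/L = -2.25 rad/s
angular velocity = -2.25 rad/s


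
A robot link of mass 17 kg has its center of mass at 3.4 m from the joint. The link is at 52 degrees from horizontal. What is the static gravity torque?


tau = m*g*L*cos(angle)
= 17 * 9.81 * 3.4 * cos(52 deg)
= 17 * 9.81 * 3.4 * 0.6157
= 349.0911 Nm


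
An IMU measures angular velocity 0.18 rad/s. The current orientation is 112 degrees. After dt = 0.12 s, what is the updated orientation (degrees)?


delta_theta = w * dt = 0.18 * 0.12 = 0.0216 rad
= 1.2376 deg
theta_new = 112 + 1.2376 = 113.2376 deg


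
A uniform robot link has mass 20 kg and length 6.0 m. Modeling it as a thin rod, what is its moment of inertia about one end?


I = (1/3) * m * L^2
= (1/3) * 20 * 6.0^2
= 0.333333 * 20 * 36.0
= 240.0 kg*m^2


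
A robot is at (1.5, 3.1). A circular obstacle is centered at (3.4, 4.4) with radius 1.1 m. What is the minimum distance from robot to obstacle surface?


center_dist = sqrt((1.5-3.4)^2 + (3.1-4.4)^2)
= sqrt(3.61 + 1.69)
= 2.3022
min_dist = center_dist - radius = 2.3022 - 1.1 = 1.2022 m


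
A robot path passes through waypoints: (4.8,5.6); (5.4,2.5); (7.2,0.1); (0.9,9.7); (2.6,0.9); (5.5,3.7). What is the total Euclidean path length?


Segment lengths:
  seg1 = sqrt((0.6)^2 + (-3.1)^2) = 3.1575
  seg2 = sqrt((1.8)^2 + (-2.4)^2) = 3.0
  seg3 = sqrt((-6.3)^2 + (9.6)^2) = 11.4826
  seg4 = sqrt((1.7)^2 + (-8.8)^2) = 8.9627
  seg5 = sqrt((2.9)^2 + (2.8)^2) = 4.0311
Total = 30.634


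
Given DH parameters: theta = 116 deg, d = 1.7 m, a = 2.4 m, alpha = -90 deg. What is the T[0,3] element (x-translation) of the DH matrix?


T[0,3] = a * cos(theta)
= 2.4 * cos(116 deg)
= 2.4 * -0.4384
= -1.0521


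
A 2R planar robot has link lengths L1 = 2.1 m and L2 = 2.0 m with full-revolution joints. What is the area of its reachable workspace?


r_max = L1 + L2 = 4.1 m
r_min = |L1 - L2| = 0.1 m
Area = pi*(r_max^2 - r_min^2)
= pi*(16.81 - 0.01)
= pi * 16.8
= 52.7788 m^2


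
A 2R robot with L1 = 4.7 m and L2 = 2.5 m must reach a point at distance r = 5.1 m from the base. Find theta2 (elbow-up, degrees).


cos(theta2) = (r^2 - L1^2 - L2^2) / (2*L1*L2)
cos(theta2) = (26.01 - 22.09 - 6.25) / 23.5
cos(theta2) = -0.099149
theta2 = 95.6902 degrees


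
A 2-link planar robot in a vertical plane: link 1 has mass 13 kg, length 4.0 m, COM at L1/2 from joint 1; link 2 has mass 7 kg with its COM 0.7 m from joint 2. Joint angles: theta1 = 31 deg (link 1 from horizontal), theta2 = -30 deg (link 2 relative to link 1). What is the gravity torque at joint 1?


Horizontal distance from joint 1 to link-1 COM:
  x_c1 = (L1/2)*cos(t1) = 2.0 * 0.8572 = 1.7143 m
Horizontal distance from joint 1 to link-2 COM:
  x_c2 = L1*cos(t1) + Lc2*cos(t1+t2)
       = 4.0*0.8572 + 0.7*0.9998 = 4.1286 m
tau1 = m1*g*x_c1 + m2*g*x_c2
     = 13*9.81*1.7143 + 7*9.81*4.1286
     = 218.6291 + 283.5084
     = 502.1375 Nm


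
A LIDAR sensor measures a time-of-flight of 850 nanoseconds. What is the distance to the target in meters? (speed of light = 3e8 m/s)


tof = 850 ns = 8.5e-07 s
dist = c * tof / 2
= 3e8 * 8.5e-07 / 2
= 127.5 m


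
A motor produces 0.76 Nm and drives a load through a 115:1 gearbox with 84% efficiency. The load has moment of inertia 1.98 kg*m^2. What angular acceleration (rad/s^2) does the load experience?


tau_out = tau_motor * N * eta
= 0.76 * 115 * 0.84 = 73.416 Nm
alpha = tau_out / I = 73.416 / 1.98
= 37.0788 rad/s^2


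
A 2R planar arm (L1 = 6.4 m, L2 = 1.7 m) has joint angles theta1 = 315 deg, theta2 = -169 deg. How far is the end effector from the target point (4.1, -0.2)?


End effector via forward kinematics:
x = L1*cos(t1) + L2*cos(t1+t2) = 3.1161
y = L1*sin(t1) + L2*sin(t1+t2) = -3.5749
Distance to target:
d = sqrt((4.1 - 3.1161)^2 + (-0.2 - -3.5749)^2)
= sqrt(0.968 + 11.3896)
= 3.5153 m
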